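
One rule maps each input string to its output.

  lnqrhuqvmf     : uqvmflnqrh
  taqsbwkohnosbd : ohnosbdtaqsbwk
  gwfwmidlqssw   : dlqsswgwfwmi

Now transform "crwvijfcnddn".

The transformation: swap the front and back halves of the string.
So "crwvijfcnddn" becomes "fcnddncrwvij".

fcnddncrwvij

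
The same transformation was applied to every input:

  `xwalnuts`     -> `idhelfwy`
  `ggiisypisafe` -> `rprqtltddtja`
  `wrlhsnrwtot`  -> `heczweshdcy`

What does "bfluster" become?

Looking at the pairs, the operation is to shift every letter 11 places forward in the alphabet (wrapping around), then take characters alternately from the front and the back (1st, last, 2nd, 2nd-last, ...).
On "bfluster": the first step gives "mqwfdepc", and the second then gives "mcqpwefd".

mcqpwefd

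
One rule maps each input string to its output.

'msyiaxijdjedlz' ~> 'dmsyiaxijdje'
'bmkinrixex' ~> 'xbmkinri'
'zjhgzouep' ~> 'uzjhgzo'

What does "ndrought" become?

The pattern: delete the last 2 characters, then move the last character to the front.
"ndrought" → "ndroug" → "gndrou".

gndrou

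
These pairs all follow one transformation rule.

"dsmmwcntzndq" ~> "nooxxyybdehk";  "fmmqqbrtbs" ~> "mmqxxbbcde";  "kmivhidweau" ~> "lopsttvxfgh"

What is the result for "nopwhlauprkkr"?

The rule is to sort the characters into alphabetical order, then shift every letter 11 places forward in the alphabet (wrapping around).
For "nopwhlauprkkr", step one produces "ahkklnopprruw"; step two turns that into "lsvvwyzaaccfh".
(Check on "dsmmwcntzndq": → "cddmmnnqstwz" → "nooxxyybdehk" ✓)

lsvvwyzaaccfh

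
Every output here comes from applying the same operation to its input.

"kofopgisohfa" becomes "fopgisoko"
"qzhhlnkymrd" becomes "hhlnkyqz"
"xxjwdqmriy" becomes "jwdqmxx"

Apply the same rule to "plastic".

What's happening: delete the last 3 characters, then move the first 2 characters to the end (rotate left by 2).
Working it through for "plastic": intermediate "plas", final "aspl".

aspl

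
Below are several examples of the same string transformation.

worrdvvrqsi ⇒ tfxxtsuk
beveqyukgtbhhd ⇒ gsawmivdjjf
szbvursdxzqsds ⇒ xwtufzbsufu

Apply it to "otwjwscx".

The transformation: shift every letter 2 places forward in the alphabet (wrapping around), then delete the first 3 characters.
Starting from "otwjwscx": after the first operation, "qvylyuez"; after the second, "lyuez".

lyuez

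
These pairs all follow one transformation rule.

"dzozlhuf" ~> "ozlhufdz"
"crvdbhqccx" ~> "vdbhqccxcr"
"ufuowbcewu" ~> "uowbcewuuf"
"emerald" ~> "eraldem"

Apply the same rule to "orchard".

In each case the input is transformed by: move the first 2 characters to the end (rotate left by 2).
On "orchard" that produces "chardor".

chardor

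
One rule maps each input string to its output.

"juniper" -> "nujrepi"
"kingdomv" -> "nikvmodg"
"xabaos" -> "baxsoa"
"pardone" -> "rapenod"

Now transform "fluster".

ulfrets

In each case the input is transformed by: reverse the string, then move the last 3 characters to the front (rotate right by 3).
For "fluster", step one produces "retsulf"; step two turns that into "ulfrets".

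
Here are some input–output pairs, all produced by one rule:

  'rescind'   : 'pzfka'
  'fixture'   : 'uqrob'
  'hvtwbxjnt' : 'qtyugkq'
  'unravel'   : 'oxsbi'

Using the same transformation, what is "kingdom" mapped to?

Rule — delete the first 2 characters, then shift every letter 3 places backward in the alphabet (wrapping around).
For "kingdom", step one produces "ngdom"; step two turns that into "kdalj".

kdalj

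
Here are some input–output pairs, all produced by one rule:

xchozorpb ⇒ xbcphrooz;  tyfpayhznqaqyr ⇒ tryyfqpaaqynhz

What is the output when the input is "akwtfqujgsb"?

abkswgtjfuq

Each output is the input with this applied: take characters alternately from the front and the back (1st, last, 2nd, 2nd-last, ...).
Applying that to "akwtfqujgsb" gives "abkswgtjfuq".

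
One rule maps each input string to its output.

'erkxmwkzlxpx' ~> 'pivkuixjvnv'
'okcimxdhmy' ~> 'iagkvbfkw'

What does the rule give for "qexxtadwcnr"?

The rule is to shift every letter 2 places backward in the alphabet (wrapping around), then delete the first character.
Starting from "qexxtadwcnr": after the first operation, "ocvvrybualp"; after the second, "cvvrybualp".

cvvrybualp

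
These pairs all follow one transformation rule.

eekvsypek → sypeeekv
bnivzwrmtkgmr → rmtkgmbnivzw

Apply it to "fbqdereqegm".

reqegfbqde

In each case the input is transformed by: delete the last character, then swap the front and back halves of the string.
On "fbqdereqegm" that produces "reqegfbqde".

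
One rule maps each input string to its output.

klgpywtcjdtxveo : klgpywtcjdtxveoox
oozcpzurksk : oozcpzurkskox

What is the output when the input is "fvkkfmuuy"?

Rule — append "ox".
For "fvkkfmuuy" the result is "fvkkfmuuyox".

fvkkfmuuyox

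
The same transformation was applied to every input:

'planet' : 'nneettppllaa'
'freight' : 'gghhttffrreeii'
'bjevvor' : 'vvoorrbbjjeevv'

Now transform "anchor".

The rule is to move the last 3 characters to the front (rotate right by 3), then double every character.
Applying that to "anchor" gives "hhoorraanncc".

hhoorraanncc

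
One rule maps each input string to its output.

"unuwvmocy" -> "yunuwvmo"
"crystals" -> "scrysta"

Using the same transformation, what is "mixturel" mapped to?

What's happening: move the last character to the front, then delete the last character.
For "mixturel", step one produces "lmixture"; step two turns that into "lmixtur".

lmixtur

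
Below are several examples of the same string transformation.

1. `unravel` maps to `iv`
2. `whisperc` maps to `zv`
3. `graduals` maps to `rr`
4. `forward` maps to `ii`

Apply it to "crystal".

pr

Each output is the input with this applied: keep one character in every 3, starting at position 3 (positions 3rd, 6th, 9th, ...), then shift every letter 9 places backward in the alphabet (wrapping around).
"crystal" → "ya" → "pr".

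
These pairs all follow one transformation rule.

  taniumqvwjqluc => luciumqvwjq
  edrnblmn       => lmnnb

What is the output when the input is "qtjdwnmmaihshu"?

shudwnmmaih

In each case the input is transformed by: delete the first 3 characters, then move the last 3 characters to the front (rotate right by 3).
Starting from "qtjdwnmmaihshu": after the first operation, "dwnmmaihshu"; after the second, "shudwnmmaih".
(Check on "taniumqvwjqluc": → "iumqvwjqluc" → "luciumqvwjq" ✓)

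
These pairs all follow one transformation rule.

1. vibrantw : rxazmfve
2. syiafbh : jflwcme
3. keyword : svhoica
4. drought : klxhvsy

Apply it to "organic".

rmgsvke

The pattern: shift every letter 4 places forward in the alphabet (wrapping around), then move the last 3 characters to the front (rotate right by 3).
"organic" → "rmgsvke".
(Check on "vibrantw": → "zmfverxa" → "rxazmfve" ✓)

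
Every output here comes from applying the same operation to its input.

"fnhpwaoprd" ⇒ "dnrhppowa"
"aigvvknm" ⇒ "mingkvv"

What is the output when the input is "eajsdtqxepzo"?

oazjpsedxtq

The transformation: take characters alternately from the front and the back (1st, last, 2nd, 2nd-last, ...), then delete the first character.
Applying that to "eajsdtqxepzo" gives "oazjpsedxtq".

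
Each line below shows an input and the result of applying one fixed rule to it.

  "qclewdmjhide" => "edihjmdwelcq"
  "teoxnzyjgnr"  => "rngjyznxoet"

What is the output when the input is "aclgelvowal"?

Each output is the input with this applied: reverse the string.
"aclgelvowal" → "lawovleglca".

lawovleglca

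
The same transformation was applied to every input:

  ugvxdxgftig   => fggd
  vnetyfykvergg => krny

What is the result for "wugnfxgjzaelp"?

Each output is the input with this applied: keep one character in every 3, starting at position 2 (positions 2nd, 5th, 8th, ...), then move the last 2 characters to the front (rotate right by 2).
Starting from "wugnfxgjzaelp": after the first operation, "ufje"; after the second, "jeuf".

jeuf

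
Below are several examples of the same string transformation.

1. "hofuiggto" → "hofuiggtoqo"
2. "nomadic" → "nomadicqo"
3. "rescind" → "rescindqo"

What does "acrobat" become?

acrobatqo

In each case the input is transformed by: append "qo".
So "acrobat" becomes "acrobatqo".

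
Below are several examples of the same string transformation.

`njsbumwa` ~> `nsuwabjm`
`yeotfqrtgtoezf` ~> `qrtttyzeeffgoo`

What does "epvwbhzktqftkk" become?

The rule is to sort the characters into alphabetical order, then swap the front and back halves of the string.
Working it through for "epvwbhzktqftkk": intermediate "befhkkkpqttvwz", final "pqttvwzbefhkkk".

pqttvwzbefhkkk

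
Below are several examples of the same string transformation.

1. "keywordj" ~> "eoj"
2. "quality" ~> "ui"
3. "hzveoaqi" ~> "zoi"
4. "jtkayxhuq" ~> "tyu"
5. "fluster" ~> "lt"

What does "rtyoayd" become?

ta

Looking at the pairs, the operation is to keep one character in every 3, starting at position 2 (positions 2nd, 5th, 8th, ...).
For "rtyoayd" the result is "ta".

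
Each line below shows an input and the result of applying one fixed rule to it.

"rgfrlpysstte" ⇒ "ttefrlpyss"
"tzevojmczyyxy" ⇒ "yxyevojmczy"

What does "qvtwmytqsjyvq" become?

Rule — delete the first 2 characters, then move the last 3 characters to the front (rotate right by 3).
"qvtwmytqsjyvq" → "twmytqsjyvq" → "yvqtwmytqsj".
(Check on "rgfrlpysstte": → "frlpysstte" → "ttefrlpyss" ✓)

yvqtwmytqsj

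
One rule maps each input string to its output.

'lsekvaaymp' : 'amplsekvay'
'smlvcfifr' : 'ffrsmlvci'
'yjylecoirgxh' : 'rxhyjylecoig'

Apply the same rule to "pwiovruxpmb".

xmbpwiovrup

Looking at the pairs, the operation is to move the last 3 characters to the front (rotate right by 3), then swap the first and last characters.
"pwiovruxpmb" → "pmbpwiovrux" → "xmbpwiovrup".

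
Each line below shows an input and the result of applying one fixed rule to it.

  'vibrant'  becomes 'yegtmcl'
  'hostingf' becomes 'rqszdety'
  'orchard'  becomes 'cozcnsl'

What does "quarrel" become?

pwbflcc

In each case the input is transformed by: move the last 2 characters to the front (rotate right by 2), then shift every letter 11 places forward in the alphabet (wrapping around).
"quarrel" → "elquarr" → "pwbflcc".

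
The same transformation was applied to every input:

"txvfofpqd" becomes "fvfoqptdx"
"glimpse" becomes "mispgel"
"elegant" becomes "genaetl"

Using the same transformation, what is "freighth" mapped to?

iehghtrf

Each output is the input with this applied: move the first 2 characters to the end (rotate left by 2), then swap each adjacent pair of characters (1↔2, 3↔4, ...).
"freighth" → "eighthfr" → "iehghtrf".
(Check on "elegant": → "egantel" → "genaetl" ✓)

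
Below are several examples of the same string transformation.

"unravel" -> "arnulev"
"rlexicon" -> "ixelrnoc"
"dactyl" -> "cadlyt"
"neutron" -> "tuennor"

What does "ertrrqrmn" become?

The rule is to move the last 3 characters to the front (rotate right by 3), then reverse the string.
Applying both steps to "ertrrqrmn": "rmnertrrq", then "qrrtrenmr".

qrrtrenmr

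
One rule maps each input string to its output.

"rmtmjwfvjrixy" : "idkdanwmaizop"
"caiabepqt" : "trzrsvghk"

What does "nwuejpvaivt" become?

Rule — shift every letter 9 places backward in the alphabet (wrapping around).
On "nwuejpvaivt" that produces "enlvagmrzmk".

enlvagmrzmk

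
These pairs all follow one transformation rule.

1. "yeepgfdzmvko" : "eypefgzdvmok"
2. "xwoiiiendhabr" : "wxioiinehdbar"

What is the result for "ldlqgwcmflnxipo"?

dlqlwgmclfxnpio

Rule — swap each adjacent pair of characters (1↔2, 3↔4, ...).
Doing the same to "ldlqgwcmflnxipo": "dlqlwgmclfxnpio".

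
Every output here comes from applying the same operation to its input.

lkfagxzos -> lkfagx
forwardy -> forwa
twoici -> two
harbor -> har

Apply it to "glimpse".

glim

The rule is to delete the last 3 characters.
On "glimpse" that produces "glim".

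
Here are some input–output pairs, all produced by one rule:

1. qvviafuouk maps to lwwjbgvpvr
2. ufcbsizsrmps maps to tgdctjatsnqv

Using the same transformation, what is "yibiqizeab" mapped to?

In each case the input is transformed by: shift every letter 1 place forward in the alphabet (wrapping around), then swap the first and last characters.
Starting from "yibiqizeab": after the first operation, "zjcjrjafbc"; after the second, "cjcjrjafbz".

cjcjrjafbz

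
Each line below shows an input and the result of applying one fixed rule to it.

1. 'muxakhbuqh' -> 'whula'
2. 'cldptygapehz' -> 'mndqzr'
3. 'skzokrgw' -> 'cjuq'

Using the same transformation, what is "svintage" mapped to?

The pattern: shift every letter 10 places forward in the alphabet (wrapping around), then keep every other character starting from the first (positions 1st, 3rd, 5th, ...).
"svintage" → "cfsxdkqo" → "csdq".

csdq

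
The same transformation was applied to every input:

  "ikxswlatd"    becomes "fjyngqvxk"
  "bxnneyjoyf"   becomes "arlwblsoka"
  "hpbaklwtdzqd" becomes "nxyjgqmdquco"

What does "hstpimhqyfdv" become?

cvzudlsqiufg

Each output is the input with this applied: shift every letter 13 places forward in the alphabet (wrapping around) — i.e. ROT13, then move the first 3 characters to the end (rotate left by 3).
On "hstpimhqyfdv": the first step gives "ufgcvzudlsqi", and the second then gives "cvzudlsqiufg".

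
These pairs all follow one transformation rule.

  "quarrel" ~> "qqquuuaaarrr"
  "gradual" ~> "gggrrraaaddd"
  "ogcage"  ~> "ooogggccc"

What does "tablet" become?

In each case the input is transformed by: delete the last 3 characters, then repeat every character 3 times.
Applying both steps to "tablet": "tab", then "tttaaabbb".
(Check on "gradual": → "grad" → "gggrrraaaddd" ✓)

tttaaabbb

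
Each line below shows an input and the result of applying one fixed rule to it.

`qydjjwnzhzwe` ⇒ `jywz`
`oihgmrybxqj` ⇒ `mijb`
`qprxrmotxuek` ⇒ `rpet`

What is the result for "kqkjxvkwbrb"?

What's happening: keep one character in every 3, starting at position 2 (positions 2nd, 5th, 8th, ...), then swap each adjacent pair of characters (1↔2, 3↔4, ...).
On "kqkjxvkwbrb": the first step gives "qxwb", and the second then gives "xqbw".

xqbw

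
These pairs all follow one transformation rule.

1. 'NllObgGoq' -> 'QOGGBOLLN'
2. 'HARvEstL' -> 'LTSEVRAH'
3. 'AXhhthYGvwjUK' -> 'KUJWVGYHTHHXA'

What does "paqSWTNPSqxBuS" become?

SUBXQSPNTWSQAP

Looking at the pairs, the operation is to reverse the string, then convert every letter to uppercase.
Working it through for "paqSWTNPSqxBuS": intermediate "SuBxqSPNTWSqap", final "SUBXQSPNTWSQAP".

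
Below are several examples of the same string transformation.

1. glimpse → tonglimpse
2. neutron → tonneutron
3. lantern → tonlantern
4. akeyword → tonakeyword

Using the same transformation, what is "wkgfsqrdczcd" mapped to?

tonwkgfsqrdczcd

Looking at the pairs, the operation is to prepend "ton".
On "wkgfsqrdczcd" that produces "tonwkgfsqrdczcd".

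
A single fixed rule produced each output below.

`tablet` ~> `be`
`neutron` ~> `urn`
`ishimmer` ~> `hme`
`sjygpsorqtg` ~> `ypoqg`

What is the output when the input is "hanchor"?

nhr

Each output is the input with this applied: keep every other character starting from the first (positions 1st, 3rd, 5th, ...), then delete the first character.
On "hanchor": the first step gives "hnhr", and the second then gives "nhr".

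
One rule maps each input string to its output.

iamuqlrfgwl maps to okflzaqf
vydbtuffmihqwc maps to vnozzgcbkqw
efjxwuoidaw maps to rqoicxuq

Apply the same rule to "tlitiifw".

The pattern: delete the first 3 characters, then shift every letter 6 places backward in the alphabet (wrapping around).
For "tlitiifw", step one produces "tiifw"; step two turns that into "ncczq".
(Check on "iamuqlrfgwl": → "uqlrfgwl" → "okflzaqf" ✓)

ncczq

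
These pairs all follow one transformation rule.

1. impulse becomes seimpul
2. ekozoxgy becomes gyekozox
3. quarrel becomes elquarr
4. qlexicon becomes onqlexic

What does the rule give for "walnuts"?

In each case the input is transformed by: move the last 2 characters to the front (rotate right by 2).
So "walnuts" becomes "tswalnu".

tswalnu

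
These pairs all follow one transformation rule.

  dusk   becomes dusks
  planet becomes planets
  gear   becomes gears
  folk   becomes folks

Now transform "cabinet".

cabinets

Looking at the pairs, the operation is to append "s".
Doing the same to "cabinet": "cabinets".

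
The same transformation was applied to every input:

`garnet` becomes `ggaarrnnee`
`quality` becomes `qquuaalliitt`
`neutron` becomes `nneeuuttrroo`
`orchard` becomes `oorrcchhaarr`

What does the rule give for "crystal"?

Rule — delete the last character, then double every character.
Starting from "crystal": after the first operation, "crysta"; after the second, "ccrryyssttaa".
(Check on "garnet": → "garne" → "ggaarrnnee" ✓)

ccrryyssttaa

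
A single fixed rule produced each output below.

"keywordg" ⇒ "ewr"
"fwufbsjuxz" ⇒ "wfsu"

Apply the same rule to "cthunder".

The rule is to delete the last character, then keep every other character starting from the second (positions 2nd, 4th, 6th, ...).
On "cthunder" that produces "tud".

tud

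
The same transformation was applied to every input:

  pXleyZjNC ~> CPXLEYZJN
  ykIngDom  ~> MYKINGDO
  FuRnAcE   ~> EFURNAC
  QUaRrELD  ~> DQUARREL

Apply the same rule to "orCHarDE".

EORCHARD

In each case the input is transformed by: move the last character to the front, then convert every letter to uppercase.
"orCHarDE" → "EorCHarD" → "EORCHARD".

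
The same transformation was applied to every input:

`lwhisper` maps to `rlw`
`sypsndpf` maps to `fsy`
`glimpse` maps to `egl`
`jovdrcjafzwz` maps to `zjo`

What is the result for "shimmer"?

Each output is the input with this applied: move the last character to the front, then keep only the first 3 characters.
For "shimmer", step one produces "rshimme"; step two turns that into "rsh".
(Check on "glimpse": → "eglimps" → "egl" ✓)

rsh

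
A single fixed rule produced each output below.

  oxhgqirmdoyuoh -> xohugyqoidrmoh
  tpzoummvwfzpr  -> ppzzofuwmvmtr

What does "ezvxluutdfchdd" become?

What's happening: take characters alternately from the front and the back (1st, last, 2nd, 2nd-last, ...), then move the first 2 characters to the end (rotate left by 2).
"ezvxluutdfchdd" → "edzdvhxclfudut" → "zdvhxclfuduted".

zdvhxclfuduted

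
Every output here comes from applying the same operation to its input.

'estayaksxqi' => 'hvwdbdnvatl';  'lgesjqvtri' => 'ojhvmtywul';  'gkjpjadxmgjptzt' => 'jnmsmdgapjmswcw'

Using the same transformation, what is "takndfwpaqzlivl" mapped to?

The rule is to shift every letter 3 places forward in the alphabet (wrapping around).
For "takndfwpaqzlivl" the result is "wdnqgizsdtcolyo".

wdnqgizsdtcolyo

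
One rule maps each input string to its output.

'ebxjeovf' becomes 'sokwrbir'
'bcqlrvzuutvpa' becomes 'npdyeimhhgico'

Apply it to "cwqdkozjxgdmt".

The rule is to shift every letter 13 places forward in the alphabet (wrapping around) — i.e. ROT13, then swap the first and last characters.
Applying both steps to "cwqdkozjxgdmt": "pjdqxbmwktqzg", then "gjdqxbmwktqzp".

gjdqxbmwktqzp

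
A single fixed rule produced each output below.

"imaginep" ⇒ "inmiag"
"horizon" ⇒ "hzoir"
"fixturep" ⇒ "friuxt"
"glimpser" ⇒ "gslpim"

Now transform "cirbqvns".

cviqrb

The rule is to delete the last 2 characters, then take characters alternately from the front and the back (1st, last, 2nd, 2nd-last, ...).
"cirbqvns" → "cirbqv" → "cviqrb".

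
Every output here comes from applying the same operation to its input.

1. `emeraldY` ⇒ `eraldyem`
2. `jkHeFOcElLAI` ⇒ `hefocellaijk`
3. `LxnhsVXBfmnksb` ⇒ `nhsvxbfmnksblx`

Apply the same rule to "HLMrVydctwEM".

The pattern: move the first 2 characters to the end (rotate left by 2), then convert every letter to lowercase.
"HLMrVydctwEM" → "MrVydctwEMHL" → "mrvydctwemhl".

mrvydctwemhl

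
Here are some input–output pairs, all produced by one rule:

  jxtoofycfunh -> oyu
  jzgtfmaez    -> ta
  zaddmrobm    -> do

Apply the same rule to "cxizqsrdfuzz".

The transformation: delete the first 2 characters, then keep one character in every 3, starting at position 2 (positions 2nd, 5th, 8th, ...).
"cxizqsrdfuzz" → "izqsrdfuzz" → "zru".
(Check on "zaddmrobm": → "ddmrobm" → "do" ✓)

zru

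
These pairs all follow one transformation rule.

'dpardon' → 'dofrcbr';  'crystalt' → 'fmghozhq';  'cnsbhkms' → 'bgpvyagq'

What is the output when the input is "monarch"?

In each case the input is transformed by: shift every letter 12 places backward in the alphabet (wrapping around), then move the first character to the end.
For "monarch" the result is "cbofqva".

cbofqva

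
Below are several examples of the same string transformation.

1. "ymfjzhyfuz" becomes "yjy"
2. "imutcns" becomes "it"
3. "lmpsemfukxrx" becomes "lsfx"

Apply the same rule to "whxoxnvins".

Each output is the input with this applied: move the last character to the front, then keep one character in every 3, starting at position 2 (positions 2nd, 5th, 8th, ...).
Starting from "whxoxnvins": after the first operation, "swhxoxnvin"; after the second, "wov".
(Check on "ymfjzhyfuz": → "zymfjzhyfu" → "yjy" ✓)

wov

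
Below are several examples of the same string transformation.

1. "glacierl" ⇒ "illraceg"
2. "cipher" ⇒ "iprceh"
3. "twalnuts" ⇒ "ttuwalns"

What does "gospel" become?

opsegl

The pattern: sort the characters into alphabetical order, then swap the front and back halves of the string.
"gospel" → "eglops" → "opsegl".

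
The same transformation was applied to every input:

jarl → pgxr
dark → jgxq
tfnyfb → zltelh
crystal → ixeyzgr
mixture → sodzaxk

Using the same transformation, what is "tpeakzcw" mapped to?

In each case the input is transformed by: shift every letter 6 places forward in the alphabet (wrapping around).
Doing the same to "tpeakzcw": "zvkgqfic".

zvkgqfic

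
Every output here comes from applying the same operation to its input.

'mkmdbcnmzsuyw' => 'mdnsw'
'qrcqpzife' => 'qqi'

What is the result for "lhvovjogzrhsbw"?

loorb

Looking at the pairs, the operation is to keep one character in every 3, starting at position 1 (positions 1st, 4th, 7th, ...).
So "lhvovjogzrhsbw" becomes "loorb".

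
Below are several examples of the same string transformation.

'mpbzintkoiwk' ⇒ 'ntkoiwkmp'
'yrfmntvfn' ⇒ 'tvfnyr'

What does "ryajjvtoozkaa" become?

The pattern: move the first 2 characters to the end (rotate left by 2), then delete the first 3 characters.
On "ryajjvtoozkaa": the first step gives "ajjvtoozkaary", and the second then gives "vtoozkaary".
(Check on "yrfmntvfn": → "fmntvfnyr" → "tvfnyr" ✓)

vtoozkaary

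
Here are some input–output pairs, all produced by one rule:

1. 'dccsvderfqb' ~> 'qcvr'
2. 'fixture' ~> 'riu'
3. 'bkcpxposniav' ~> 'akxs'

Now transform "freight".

hrg

Rule — move the last 2 characters to the front (rotate right by 2), then keep one character in every 3, starting at position 1 (positions 1st, 4th, 7th, ...).
Starting from "freight": after the first operation, "htfreig"; after the second, "hrg".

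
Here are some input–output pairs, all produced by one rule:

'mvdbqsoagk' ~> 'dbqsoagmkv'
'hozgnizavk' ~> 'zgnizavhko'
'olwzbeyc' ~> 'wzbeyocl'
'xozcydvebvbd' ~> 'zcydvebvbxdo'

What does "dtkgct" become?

kgcdtt

The rule is to swap the first and last characters, then move the first 2 characters to the end (rotate left by 2).
Applying both steps to "dtkgct": "ttkgcd", then "kgcdtt".
(Check on "xozcydvebvbd": → "dozcydvebvbx" → "zcydvebvbxdo" ✓)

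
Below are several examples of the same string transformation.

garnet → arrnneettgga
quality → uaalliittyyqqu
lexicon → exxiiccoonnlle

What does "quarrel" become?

Each output is the input with this applied: double every character, then move the first 3 characters to the end (rotate left by 3).
Applying both steps to "quarrel": "qquuaarrrreell", then "uaarrrreellqqu".

uaarrrreellqqu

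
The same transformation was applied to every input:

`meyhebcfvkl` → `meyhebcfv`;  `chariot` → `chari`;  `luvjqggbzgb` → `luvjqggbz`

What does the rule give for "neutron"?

Rule — delete the last 2 characters.
On "neutron" that produces "neutr".

neutr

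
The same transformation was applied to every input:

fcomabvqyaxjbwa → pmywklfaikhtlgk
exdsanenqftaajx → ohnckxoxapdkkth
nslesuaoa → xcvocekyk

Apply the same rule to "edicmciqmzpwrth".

onsmwmsawjzgbdr

What's happening: shift every letter 10 places forward in the alphabet (wrapping around).
"edicmciqmzpwrth" → "onsmwmsawjzgbdr".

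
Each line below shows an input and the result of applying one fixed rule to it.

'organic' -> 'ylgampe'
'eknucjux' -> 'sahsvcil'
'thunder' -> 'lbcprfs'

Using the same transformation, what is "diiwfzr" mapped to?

udxpbgg

What's happening: move the first 3 characters to the end (rotate left by 3), then shift every letter 2 places backward in the alphabet (wrapping around).
Starting from "diiwfzr": after the first operation, "wfzrdii"; after the second, "udxpbgg".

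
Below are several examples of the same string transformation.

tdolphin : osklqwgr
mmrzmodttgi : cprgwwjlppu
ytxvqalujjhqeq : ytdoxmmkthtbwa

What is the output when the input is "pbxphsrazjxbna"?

In each case the input is transformed by: move the first 3 characters to the end (rotate left by 3), then shift every letter 3 places forward in the alphabet (wrapping around).
On "pbxphsrazjxbna": the first step gives "phsrazjxbnapbx", and the second then gives "skvudcmaeqdsea".
(Check on "mmrzmodttgi": → "zmodttgimmr" → "cprgwwjlppu" ✓)

skvudcmaeqdsea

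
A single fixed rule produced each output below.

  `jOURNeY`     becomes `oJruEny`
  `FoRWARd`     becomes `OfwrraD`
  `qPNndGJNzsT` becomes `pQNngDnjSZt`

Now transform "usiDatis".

SUdITASI

Each output is the input with this applied: swap each adjacent pair of characters (1↔2, 3↔4, ...), then flip the case of every letter.
On "usiDatis": the first step gives "suDitasi", and the second then gives "SUdITASI".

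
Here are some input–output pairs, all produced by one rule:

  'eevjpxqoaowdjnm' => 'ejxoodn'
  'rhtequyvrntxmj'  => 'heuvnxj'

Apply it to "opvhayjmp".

phym

The transformation: keep every other character starting from the second (positions 2nd, 4th, 6th, ...).
For "opvhayjmp" the result is "phym".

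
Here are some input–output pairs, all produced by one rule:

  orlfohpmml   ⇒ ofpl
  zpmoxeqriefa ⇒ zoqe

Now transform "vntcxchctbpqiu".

Each output is the input with this applied: keep one character in every 3, starting at position 1 (positions 1st, 4th, 7th, ...).
"vntcxchctbpqiu" → "vchbi".

vchbi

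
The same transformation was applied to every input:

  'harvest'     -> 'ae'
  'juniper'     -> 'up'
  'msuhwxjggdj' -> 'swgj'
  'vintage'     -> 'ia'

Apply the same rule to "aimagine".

ige

The rule is to keep one character in every 3, starting at position 2 (positions 2nd, 5th, 8th, ...).
"aimagine" → "ige".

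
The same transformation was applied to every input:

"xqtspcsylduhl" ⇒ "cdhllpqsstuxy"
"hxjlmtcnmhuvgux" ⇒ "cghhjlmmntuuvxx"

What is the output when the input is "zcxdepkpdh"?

The transformation: sort the characters into alphabetical order.
Doing the same to "zcxdepkpdh": "cddehkppxz".

cddehkppxz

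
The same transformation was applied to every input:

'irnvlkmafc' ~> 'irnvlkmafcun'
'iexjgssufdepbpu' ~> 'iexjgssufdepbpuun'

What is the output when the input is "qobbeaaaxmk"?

Each output is the input with this applied: append "un".
"qobbeaaaxmk" → "qobbeaaaxmkun".

qobbeaaaxmkun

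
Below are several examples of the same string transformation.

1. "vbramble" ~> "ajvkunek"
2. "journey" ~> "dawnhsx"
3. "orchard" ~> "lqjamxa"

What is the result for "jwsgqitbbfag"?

The transformation: move the first 2 characters to the end (rotate left by 2), then shift every letter 9 places forward in the alphabet (wrapping around).
"jwsgqitbbfag" → "sgqitbbfagjw" → "bpzrckkojpsf".

bpzrckkojpsf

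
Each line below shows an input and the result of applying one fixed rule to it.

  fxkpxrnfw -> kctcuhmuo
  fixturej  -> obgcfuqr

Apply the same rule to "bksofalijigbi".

What's happening: shift every letter 3 places backward in the alphabet (wrapping around), then move the last 3 characters to the front (rotate right by 3).
"bksofalijigbi" → "yhplcxifgfdyf" → "dyfyhplcxifgf".

dyfyhplcxifgf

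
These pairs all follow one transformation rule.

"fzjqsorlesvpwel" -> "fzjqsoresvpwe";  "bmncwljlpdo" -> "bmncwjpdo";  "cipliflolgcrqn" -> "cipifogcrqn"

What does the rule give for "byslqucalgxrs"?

bysqucagxrs

In each case the input is transformed by: remove every "l".
"byslqucalgxrs" → "bysqucagxrs".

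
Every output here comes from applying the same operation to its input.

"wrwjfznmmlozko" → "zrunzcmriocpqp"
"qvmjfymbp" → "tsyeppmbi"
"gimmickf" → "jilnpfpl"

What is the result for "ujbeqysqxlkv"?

xymneohattbv

Looking at the pairs, the operation is to shift every letter 3 places forward in the alphabet (wrapping around), then take characters alternately from the front and the back (1st, last, 2nd, 2nd-last, ...).
Working it through for "ujbeqysqxlkv": intermediate "xmehtbvtaony", final "xymneohattbv".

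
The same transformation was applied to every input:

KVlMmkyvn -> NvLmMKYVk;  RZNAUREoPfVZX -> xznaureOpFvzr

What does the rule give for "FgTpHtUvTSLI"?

The pattern: flip the case of every letter, then swap the first and last characters.
On "FgTpHtUvTSLI" that produces "iGtPhTuVtslf".

iGtPhTuVtslf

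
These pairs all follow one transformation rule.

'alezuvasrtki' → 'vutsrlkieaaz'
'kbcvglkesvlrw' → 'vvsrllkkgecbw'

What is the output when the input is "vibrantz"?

The pattern: sort the characters into reverse alphabetical order, then move the first character to the end.
Applying both steps to "vibrantz": "zvtrniba", then "vtrnibaz".

vtrnibaz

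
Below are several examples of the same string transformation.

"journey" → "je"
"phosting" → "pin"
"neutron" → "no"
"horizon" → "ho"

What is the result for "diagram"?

The rule is to swap each adjacent pair of characters (1↔2, 3↔4, ...), then keep one character in every 3, starting at position 2 (positions 2nd, 5th, 8th, ...).
Starting from "diagram": after the first operation, "idgaarm"; after the second, "da".

da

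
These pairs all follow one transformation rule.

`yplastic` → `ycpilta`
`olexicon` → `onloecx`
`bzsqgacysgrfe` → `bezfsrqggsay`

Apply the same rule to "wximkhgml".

wlxmigmh

In each case the input is transformed by: take characters alternately from the front and the back (1st, last, 2nd, 2nd-last, ...), then delete the last character.
"wximkhgml" → "wlxmigmhk" → "wlxmigmh".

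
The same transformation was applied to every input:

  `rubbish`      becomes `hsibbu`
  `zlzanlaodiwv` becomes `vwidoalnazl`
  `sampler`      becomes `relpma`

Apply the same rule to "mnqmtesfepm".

What's happening: delete the first character, then reverse the string.
For "mnqmtesfepm" the result is "mpefsetmqn".
(Check on "sampler": → "ampler" → "relpma" ✓)

mpefsetmqn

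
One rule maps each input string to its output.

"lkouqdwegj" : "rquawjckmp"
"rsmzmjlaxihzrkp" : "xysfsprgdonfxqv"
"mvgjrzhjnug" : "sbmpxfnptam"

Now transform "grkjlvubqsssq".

Rule — shift every letter 6 places forward in the alphabet (wrapping around).
On "grkjlvubqsssq" that produces "mxqprbahwyyyw".

mxqprbahwyyyw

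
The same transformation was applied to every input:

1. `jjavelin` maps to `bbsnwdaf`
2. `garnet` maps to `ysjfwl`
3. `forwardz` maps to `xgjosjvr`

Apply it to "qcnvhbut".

iufnztml

Rule — shift every letter 8 places backward in the alphabet (wrapping around).
So "qcnvhbut" becomes "iufnztml".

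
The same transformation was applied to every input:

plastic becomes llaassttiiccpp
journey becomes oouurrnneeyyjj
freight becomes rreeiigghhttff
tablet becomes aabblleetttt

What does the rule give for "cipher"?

iipphheerrcc

What's happening: double every character, then move the first 2 characters to the end (rotate left by 2).
Applying both steps to "cipher": "cciipphheerr", then "iipphheerrcc".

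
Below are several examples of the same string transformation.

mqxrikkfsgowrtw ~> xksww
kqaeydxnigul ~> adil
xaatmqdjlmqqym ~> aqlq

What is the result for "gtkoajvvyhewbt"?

What's happening: keep one character in every 3, starting at position 3 (positions 3rd, 6th, 9th, ...).
For "gtkoajvvyhewbt" the result is "kjyw".

kjyw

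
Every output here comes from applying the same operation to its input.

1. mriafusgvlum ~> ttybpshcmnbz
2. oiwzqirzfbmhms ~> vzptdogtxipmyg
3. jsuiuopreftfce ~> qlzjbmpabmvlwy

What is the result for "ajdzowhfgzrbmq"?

hxqtkigyvgdnom

The rule is to take characters alternately from the front and the back (1st, last, 2nd, 2nd-last, ...), then shift every letter 7 places forward in the alphabet (wrapping around).
On "ajdzowhfgzrbmq": the first step gives "aqjmdbzrozwghf", and the second then gives "hxqtkigyvgdnom".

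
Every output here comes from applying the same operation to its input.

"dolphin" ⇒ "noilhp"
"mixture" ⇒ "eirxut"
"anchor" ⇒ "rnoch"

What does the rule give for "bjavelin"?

In each case the input is transformed by: take characters alternately from the front and the back (1st, last, 2nd, 2nd-last, ...), then delete the first character.
On "bjavelin" that produces "njialve".

njialve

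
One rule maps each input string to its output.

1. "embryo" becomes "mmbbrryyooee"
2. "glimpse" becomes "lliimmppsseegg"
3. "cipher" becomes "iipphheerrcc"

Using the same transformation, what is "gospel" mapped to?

The rule is to double every character, then move the first 2 characters to the end (rotate left by 2).
"gospel" → "ggoossppeell" → "oossppeellgg".

oossppeellgg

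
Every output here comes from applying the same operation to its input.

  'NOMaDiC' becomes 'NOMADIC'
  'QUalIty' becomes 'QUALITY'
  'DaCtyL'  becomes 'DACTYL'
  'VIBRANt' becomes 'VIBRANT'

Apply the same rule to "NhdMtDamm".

NHDMTDAMM

In each case the input is transformed by: convert every letter to uppercase.
So "NhdMtDamm" becomes "NHDMTDAMM".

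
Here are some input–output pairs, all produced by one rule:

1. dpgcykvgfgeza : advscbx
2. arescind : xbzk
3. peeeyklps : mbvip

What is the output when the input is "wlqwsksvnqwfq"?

tnppktn

The pattern: keep every other character starting from the first (positions 1st, 3rd, 5th, ...), then shift every letter 3 places backward in the alphabet (wrapping around).
Applying both steps to "wlqwsksvnqwfq": "wqssnwq", then "tnppktn".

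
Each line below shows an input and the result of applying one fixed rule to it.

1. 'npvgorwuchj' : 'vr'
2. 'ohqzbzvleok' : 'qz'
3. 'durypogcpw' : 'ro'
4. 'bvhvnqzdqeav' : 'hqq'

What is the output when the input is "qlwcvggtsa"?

wg

What's happening: keep one character in every 3, starting at position 3 (positions 3rd, 6th, 9th, ...), then delete the last character.
For "qlwcvggtsa", step one produces "wgs"; step two turns that into "wg".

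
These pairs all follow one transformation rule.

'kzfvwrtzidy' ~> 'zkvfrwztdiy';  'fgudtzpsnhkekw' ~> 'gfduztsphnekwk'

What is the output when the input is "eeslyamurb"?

eelsayumbr

Looking at the pairs, the operation is to swap each adjacent pair of characters (1↔2, 3↔4, ...).
"eeslyamurb" → "eelsayumbr".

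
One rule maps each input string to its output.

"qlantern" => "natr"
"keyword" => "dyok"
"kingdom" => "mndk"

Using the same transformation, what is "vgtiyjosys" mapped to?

styoy

Rule — swap the first and last characters, then keep every other character starting from the first (positions 1st, 3rd, 5th, ...).
"vgtiyjosys" → "sgtiyjosyv" → "styoy".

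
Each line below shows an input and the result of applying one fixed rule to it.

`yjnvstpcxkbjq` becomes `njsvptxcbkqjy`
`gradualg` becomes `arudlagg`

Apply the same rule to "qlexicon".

Rule — move the first character to the end, then swap each adjacent pair of characters (1↔2, 3↔4, ...).
Applying both steps to "qlexicon": "lexiconq", then "elixocqn".
(Check on "yjnvstpcxkbjq": → "jnvstpcxkbjqy" → "njsvptxcbkqjy" ✓)

elixocqn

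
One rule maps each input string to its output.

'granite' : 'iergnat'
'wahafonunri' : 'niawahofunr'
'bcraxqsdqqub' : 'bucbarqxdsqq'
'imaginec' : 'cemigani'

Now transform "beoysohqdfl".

dlebyoosqhf

Each output is the input with this applied: swap each adjacent pair of characters (1↔2, 3↔4, ...), then move the last 2 characters to the front (rotate right by 2).
Working it through for "beoysohqdfl": intermediate "ebyoosqhfdl", final "dlebyoosqhf".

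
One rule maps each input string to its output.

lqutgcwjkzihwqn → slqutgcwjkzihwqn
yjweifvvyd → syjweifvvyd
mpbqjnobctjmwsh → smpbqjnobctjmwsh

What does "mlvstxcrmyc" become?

smlvstxcrmyc

In each case the input is transformed by: prepend "s".
Applying that to "mlvstxcrmyc" gives "smlvstxcrmyc".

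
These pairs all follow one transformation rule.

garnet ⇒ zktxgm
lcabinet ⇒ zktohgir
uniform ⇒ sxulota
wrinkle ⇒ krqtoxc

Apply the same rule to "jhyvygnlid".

In each case the input is transformed by: reverse the string, then shift every letter 6 places forward in the alphabet (wrapping around).
Starting from "jhyvygnlid": after the first operation, "dilngyvyhj"; after the second, "jortmebenp".

jortmebenp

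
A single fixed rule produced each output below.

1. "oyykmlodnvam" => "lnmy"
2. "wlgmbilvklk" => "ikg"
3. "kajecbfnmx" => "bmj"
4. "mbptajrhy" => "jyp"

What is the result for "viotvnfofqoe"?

In each case the input is transformed by: keep one character in every 3, starting at position 3 (positions 3rd, 6th, 9th, ...), then move the first character to the end.
Applying both steps to "viotvnfofqoe": "onfe", then "nfeo".

nfeo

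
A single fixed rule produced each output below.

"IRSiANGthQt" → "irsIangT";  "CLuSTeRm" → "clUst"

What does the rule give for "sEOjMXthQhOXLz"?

The transformation: flip the case of every letter, then delete the last 3 characters.
Working it through for "sEOjMXthQhOXLz": intermediate "SeoJmxTHqHoxlZ", final "SeoJmxTHqHo".

SeoJmxTHqHo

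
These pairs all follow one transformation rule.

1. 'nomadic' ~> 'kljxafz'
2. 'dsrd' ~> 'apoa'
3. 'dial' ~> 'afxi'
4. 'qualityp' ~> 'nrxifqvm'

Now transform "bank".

Looking at the pairs, the operation is to shift every letter 3 places backward in the alphabet (wrapping around).
On "bank" that produces "yxkh".

yxkh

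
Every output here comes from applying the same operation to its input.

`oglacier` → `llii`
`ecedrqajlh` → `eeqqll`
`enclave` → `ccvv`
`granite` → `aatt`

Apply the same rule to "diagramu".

Looking at the pairs, the operation is to keep one character in every 3, starting at position 3 (positions 3rd, 6th, 9th, ...), then double every character.
Applying both steps to "diagramu": "aa", then "aaaa".
(Check on "granite": → "at" → "aatt" ✓)

aaaa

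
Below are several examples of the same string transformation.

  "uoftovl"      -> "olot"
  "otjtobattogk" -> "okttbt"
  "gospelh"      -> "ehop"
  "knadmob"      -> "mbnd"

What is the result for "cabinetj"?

What's happening: move the last 3 characters to the front (rotate right by 3), then keep every other character starting from the first (positions 1st, 3rd, 5th, ...).
For "cabinetj", step one produces "etjcabin"; step two turns that into "ejai".

ejai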